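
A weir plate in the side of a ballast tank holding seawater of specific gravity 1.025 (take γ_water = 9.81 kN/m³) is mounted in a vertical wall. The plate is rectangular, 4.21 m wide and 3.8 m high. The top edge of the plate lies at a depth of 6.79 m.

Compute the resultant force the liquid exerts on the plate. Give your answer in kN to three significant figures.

γ = 1.025 × 9.81 = 10.05525 kN/m³.
The centroid lies 3.8/2 = 1.9 m below the top edge, so the centroid depth is h_c = 6.79 + 1.9 = 8.69 m.
A = 4.21 × 3.8 = 15.998 m².
Resultant F = γ·h_c·A = 10.05525 × 8.69 × 15.998 = 1397.91 kN.

F ≈ 1400 kN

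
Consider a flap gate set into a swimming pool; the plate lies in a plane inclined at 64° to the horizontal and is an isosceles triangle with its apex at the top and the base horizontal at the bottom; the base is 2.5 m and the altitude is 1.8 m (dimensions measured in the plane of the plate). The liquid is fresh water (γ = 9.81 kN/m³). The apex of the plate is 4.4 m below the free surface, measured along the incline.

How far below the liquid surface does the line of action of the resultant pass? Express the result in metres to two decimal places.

h_p = 5.06 m

γ = 9.81 kN/m³.
Let θ = 64° be the plate's angle to the horizontal; measure y along the incline from where the plane meets the free surface. Vertical depth h = y·sinθ with sinθ = 0.898794.
With the apex up, the centroid sits 2h/3 = 2 × 1.8/3 = 1.2 m below the apex, so y_c = 4.4 + 1.2 = 5.6 m and h_c = 5.6 × 0.898794 = 5.03325 m.
A = ½ × 2.5 × 1.8 = 2.25 m².
Resultant F = γ·h_c·A = 9.81 × 5.03325 × 2.25 = 111.096 kN.
I_c = b·h³/36 = 2.5 × 1.8³/36 = 0.405 m⁴.
Centre of pressure: y_p = y_c + I_c/(y_c·A) = 5.6 + 0.405/(5.6 × 2.25) = 5.6 + 0.0321429 = 5.63214 m along the plane.
Vertically, h_p = y_p·sinθ = 5.63214 × 0.898794 = 5.06213 m.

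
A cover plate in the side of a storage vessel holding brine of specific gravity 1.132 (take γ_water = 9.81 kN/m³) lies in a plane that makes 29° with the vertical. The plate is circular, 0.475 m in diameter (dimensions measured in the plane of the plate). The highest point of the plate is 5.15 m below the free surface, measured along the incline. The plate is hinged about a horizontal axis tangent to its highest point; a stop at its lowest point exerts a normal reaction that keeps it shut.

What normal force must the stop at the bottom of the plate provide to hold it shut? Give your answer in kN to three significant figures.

γ = 1.132 × 9.81 = 11.10492 kN/m³.
The plate makes 29° with the vertical, i.e. θ = 90° − 29° = 61° to the horizontal. Measuring y along the incline from the free-surface line, vertical depth h = y·sinθ with sinθ = 0.874620.
The centroid is at the centre, 0.2375 m below the top of the plate, so y_c = 5.15 + 0.2375 = 5.3875 m and h_c = 5.3875 × 0.874620 = 4.71202 m.
A = π(0.2375)² = 0.177205 m².
Resultant F = γ·h_c·A = 11.10492 × 4.71202 × 0.177205 = 9.27254 kN.
I_c = πr⁴/4 = π × 0.2375⁴/4 = 0.00249887 m⁴.
Centre of pressure: y_p = y_c + I_c/(y_c·A) = 5.3875 + 0.00249887/(5.3875 × 0.177205) = 5.3875 + 0.00261746 = 5.39012 m along the plane.
The resultant acts 0.2375 + 0.00261746 = 0.240117 m (along the plate) below the hinge at the top edge, so the moment about the hinge is M = F × 0.240117 = 9.27254 × 0.240117 = 2.22649 kN·m.
A normal force at the bottom, 0.475 m from the hinge, must supply this moment: P = 2.22649/0.475 = 4.68735 kN.

P ≈ 4.69 kN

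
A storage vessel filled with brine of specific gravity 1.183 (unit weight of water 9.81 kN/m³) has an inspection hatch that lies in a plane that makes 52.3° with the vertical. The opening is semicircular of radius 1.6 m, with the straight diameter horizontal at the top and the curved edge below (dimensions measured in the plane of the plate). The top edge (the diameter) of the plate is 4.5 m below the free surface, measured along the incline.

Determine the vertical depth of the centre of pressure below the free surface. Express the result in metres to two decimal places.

h_p = 3.19 m

γ = 1.183 × 9.81 = 11.60523 kN/m³.
The plate makes 52.3° with the vertical, i.e. θ = 90° − 52.3° = 37.7° to the horizontal. Measuring y along the incline from the free-surface line, vertical depth h = y·sinθ with sinθ = 0.611527.
The centroid of a semicircle lies 4r/(3π) = 0.679061 m from the diameter, here below the top edge, so y_c = 4.5 + 0.679061 = 5.17906 m and h_c = 5.17906 × 0.611527 = 3.16714 m.
A = πr²/2 = π × 1.6²/2 = 4.02124 m².
Resultant F = γ·h_c·A = 11.60523 × 3.16714 × 4.02124 = 147.802 kN.
I_c = (π/8 − 8/(9π))·r⁴ = 0.109757 × 1.6⁴ = 0.719303 m⁴.
Centre of pressure: y_p = y_c + I_c/(y_c·A) = 5.17906 + 0.719303/(5.17906 × 4.02124) = 5.17906 + 0.0345383 = 5.2136 m along the plane.
Vertically, h_p = y_p·sinθ = 5.2136 × 0.611527 = 3.18826 m.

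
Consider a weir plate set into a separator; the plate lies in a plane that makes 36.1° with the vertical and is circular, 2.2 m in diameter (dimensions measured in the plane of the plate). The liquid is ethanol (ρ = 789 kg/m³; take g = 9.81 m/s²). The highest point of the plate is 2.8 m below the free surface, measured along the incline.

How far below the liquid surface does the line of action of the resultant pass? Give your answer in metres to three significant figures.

h_p = 3.21 m

γ = ρg = 789 × 9.81 / 1000 = 7.74009 kN/m³.
The plate makes 36.1° with the vertical, i.e. θ = 90° − 36.1° = 53.9° to the horizontal. Measuring y along the incline from the free-surface line, vertical depth h = y·sinθ with sinθ = 0.807990.
The centroid is at the centre, 1.1 m below the top of the plate, so y_c = 2.8 + 1.1 = 3.9 m and h_c = 3.9 × 0.807990 = 3.15116 m.
A = π(1.1)² = 3.80133 m².
Resultant F = γ·h_c·A = 7.74009 × 3.15116 × 3.80133 = 92.7154 kN.
I_c = πr⁴/4 = π × 1.1⁴/4 = 1.1499 m⁴.
Centre of pressure: y_p = y_c + I_c/(y_c·A) = 3.9 + 1.1499/(3.9 × 3.80133) = 3.9 + 0.0775639 = 3.97756 m along the plane.
Vertically, h_p = y_p·sinθ = 3.97756 × 0.807990 = 3.21383 m.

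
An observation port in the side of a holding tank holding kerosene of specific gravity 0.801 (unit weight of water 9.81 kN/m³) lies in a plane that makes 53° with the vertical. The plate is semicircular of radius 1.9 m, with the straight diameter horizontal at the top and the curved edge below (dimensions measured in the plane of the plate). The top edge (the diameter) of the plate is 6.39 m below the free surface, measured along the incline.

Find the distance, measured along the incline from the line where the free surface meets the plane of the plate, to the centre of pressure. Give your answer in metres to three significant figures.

γ = 0.801 × 9.81 = 7.85781 kN/m³.
The plate makes 53° with the vertical, i.e. θ = 90° − 53° = 37° to the horizontal. Measuring y along the incline from the free-surface line, vertical depth h = y·sinθ with sinθ = 0.601815.
The centroid of a semicircle lies 4r/(3π) = 0.806385 m from the diameter, here below the top edge, so y_c = 6.39 + 0.806385 = 7.19638 m and h_c = 7.19638 × 0.601815 = 4.33089 m.
A = πr²/2 = π × 1.9²/2 = 5.67057 m².
Resultant F = γ·h_c·A = 7.85781 × 4.33089 × 5.67057 = 192.977 kN.
I_c = (π/8 − 8/(9π))·r⁴ = 0.109757 × 1.9⁴ = 1.43036 m⁴.
Centre of pressure: y_p = y_c + I_c/(y_c·A) = 7.19638 + 1.43036/(7.19638 × 5.67057) = 7.19638 + 0.0350513 = 7.23143 m along the plane.

y_p = 7.23 m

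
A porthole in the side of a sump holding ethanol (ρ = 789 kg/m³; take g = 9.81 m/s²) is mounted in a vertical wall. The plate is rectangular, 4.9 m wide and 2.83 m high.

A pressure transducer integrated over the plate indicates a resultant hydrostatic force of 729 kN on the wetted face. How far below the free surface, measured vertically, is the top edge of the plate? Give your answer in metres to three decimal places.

γ = ρg = 789 × 9.81 / 1000 = 7.74009 kN/m³.
A = 4.9 × 2.83 = 13.867 m².
From F = γ·h_c·A, the centroid depth is h_c = 729/(7.74009 × 13.867) = 6.79202 m.
The centroid lies 2.83/2 = 1.415 m below the top edge, so the top edge sits at h_top = 6.79202 − 1.415 = 5.37702 m below the surface.

d_top ≈ 5.377 m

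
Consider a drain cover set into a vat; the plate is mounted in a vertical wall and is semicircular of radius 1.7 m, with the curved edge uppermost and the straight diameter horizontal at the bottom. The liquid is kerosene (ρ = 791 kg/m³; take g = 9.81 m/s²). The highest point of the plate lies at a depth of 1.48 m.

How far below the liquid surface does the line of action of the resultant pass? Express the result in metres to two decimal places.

γ = ρg = 791 × 9.81 / 1000 = 7.75971 kN/m³.
The centroid lies 4r/(3π) = 0.721502 m above the diameter, so r − 4r/(3π) = 1.7 − 0.721502 = 0.978498 m below the topmost point, so the centroid depth is h_c = 1.48 + 0.978498 = 2.4585 m.
A = πr²/2 = π × 1.7²/2 = 4.5396 m².
Resultant F = γ·h_c·A = 7.75971 × 2.4585 × 4.5396 = 86.6031 kN.
I_c = (π/8 − 8/(9π))·r⁴ = 0.109757 × 1.7⁴ = 0.916701 m⁴.
Centre of pressure: y_p = y_c + I_c/(y_c·A) = 2.4585 + 0.916701/(2.4585 × 4.5396) = 2.4585 + 0.0821372 = 2.54064 m along the plane.

h_p = 2.54 m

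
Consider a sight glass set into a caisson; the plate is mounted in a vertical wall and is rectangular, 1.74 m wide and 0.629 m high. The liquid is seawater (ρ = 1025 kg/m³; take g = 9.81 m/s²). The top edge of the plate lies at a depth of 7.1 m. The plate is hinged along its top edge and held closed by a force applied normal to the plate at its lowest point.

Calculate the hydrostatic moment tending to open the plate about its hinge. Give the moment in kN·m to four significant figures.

γ = ρg = 1025 × 9.81 / 1000 = 10.05525 kN/m³.
The centroid lies 0.629/2 = 0.3145 m below the top edge, so the centroid depth is h_c = 7.1 + 0.3145 = 7.4145 m.
A = 1.74 × 0.629 = 1.09446 m².
Resultant F = γ·h_c·A = 10.05525 × 7.4145 × 1.09446 = 81.5971 kN.
I_c = b·h³/12 = 1.74 × 0.629³/12 = 0.0360844 m⁴.
Centre of pressure: y_p = y_c + I_c/(y_c·A) = 7.4145 + 0.0360844/(7.4145 × 1.09446) = 7.4145 + 0.0044467 = 7.41895 m along the plane.
The resultant acts 0.3145 + 0.0044467 = 0.318947 m (along the plate) below the hinge at the top edge, so the moment about the hinge is M = F × 0.318947 = 81.5971 × 0.318947 = 26.0252 kN·m.

M ≈ 26.03 kN·m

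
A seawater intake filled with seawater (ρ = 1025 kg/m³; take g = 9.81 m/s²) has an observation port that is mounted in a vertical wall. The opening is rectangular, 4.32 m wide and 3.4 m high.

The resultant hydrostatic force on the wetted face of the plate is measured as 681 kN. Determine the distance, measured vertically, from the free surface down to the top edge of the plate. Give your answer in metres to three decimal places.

d_top ≈ 2.911 m

γ = ρg = 1025 × 9.81 / 1000 = 10.05525 kN/m³.
A = 4.32 × 3.4 = 14.688 m².
From F = γ·h_c·A, the centroid depth is h_c = 681/(10.05525 × 14.688) = 4.61096 m.
The centroid lies 3.4/2 = 1.7 m below the top edge, so the top edge sits at h_top = 4.61096 − 1.7 = 2.91096 m below the surface.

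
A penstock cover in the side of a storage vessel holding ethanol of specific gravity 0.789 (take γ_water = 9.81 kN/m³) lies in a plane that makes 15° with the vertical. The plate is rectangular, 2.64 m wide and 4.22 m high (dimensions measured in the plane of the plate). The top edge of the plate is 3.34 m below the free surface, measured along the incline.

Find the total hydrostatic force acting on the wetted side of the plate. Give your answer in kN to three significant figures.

F ≈ 454 kN

γ = 0.789 × 9.81 = 7.74009 kN/m³.
The plate makes 15° with the vertical, i.e. θ = 90° − 15° = 75° to the horizontal. Measuring y along the incline from the free-surface line, vertical depth h = y·sinθ with sinθ = 0.965926.
The centroid lies 4.22/2 = 2.11 m below the top edge, so y_c = 3.34 + 2.11 = 5.45 m and h_c = 5.45 × 0.965926 = 5.2643 m.
A = 2.64 × 4.22 = 11.1408 m².
Resultant F = γ·h_c·A = 7.74009 × 5.2643 × 11.1408 = 453.945 kN.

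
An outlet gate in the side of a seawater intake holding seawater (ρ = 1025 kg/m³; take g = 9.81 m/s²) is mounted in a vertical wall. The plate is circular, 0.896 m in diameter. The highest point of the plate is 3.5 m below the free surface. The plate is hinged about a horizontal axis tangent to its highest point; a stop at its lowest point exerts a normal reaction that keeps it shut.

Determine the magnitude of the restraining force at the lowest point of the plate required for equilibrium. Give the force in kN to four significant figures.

P ≈ 12.87 kN

γ = ρg = 1025 × 9.81 / 1000 = 10.05525 kN/m³.
The centroid is at the centre, 0.448 m below the top of the plate, so the centroid depth is h_c = 3.5 + 0.448 = 3.948 m.
A = π(0.448)² = 0.63053 m².
Resultant F = γ·h_c·A = 10.05525 × 3.948 × 0.63053 = 25.0309 kN.
I_c = πr⁴/4 = π × 0.448⁴/4 = 0.0316375 m⁴.
Centre of pressure: y_p = y_c + I_c/(y_c·A) = 3.948 + 0.0316375/(3.948 × 0.63053) = 3.948 + 0.0127092 = 3.96071 m along the plane.
The resultant acts 0.448 + 0.0127092 = 0.460709 m (along the plate) below the hinge at the top edge, so the moment about the hinge is M = F × 0.460709 = 25.0309 × 0.460709 = 11.532 kN·m.
A normal force at the bottom, 0.896 m from the hinge, must supply this moment: P = 11.532/0.896 = 12.8705 kN.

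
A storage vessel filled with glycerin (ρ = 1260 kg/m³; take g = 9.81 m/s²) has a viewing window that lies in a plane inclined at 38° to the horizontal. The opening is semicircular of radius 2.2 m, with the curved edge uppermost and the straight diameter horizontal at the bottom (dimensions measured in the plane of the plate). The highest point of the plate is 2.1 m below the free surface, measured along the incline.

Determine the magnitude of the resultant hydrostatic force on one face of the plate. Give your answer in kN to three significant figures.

γ = ρg = 1260 × 9.81 / 1000 = 12.3606 kN/m³.
Let θ = 38° be the plate's angle to the horizontal; measure y along the incline from where the plane meets the free surface. Vertical depth h = y·sinθ with sinθ = 0.615661.
The centroid lies 4r/(3π) = 0.933709 m above the diameter, so r − 4r/(3π) = 2.2 − 0.933709 = 1.26629 m below the topmost point, so y_c = 2.1 + 1.26629 = 3.36629 m and h_c = 3.36629 × 0.615661 = 2.07249 m.
A = πr²/2 = π × 2.2²/2 = 7.60265 m².
Resultant F = γ·h_c·A = 12.3606 × 2.07249 × 7.60265 = 194.759 kN.

F ≈ 195 kN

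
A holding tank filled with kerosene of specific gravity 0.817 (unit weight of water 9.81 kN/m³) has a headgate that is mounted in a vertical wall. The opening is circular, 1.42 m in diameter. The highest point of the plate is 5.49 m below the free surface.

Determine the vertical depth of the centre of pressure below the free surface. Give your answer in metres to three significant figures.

h_p = 6.22 m

γ = 0.817 × 9.81 = 8.01477 kN/m³.
The centroid is at the centre, 0.71 m below the top of the plate, so the centroid depth is h_c = 5.49 + 0.71 = 6.2 m.
A = π(0.71)² = 1.58368 m².
Resultant F = γ·h_c·A = 8.01477 × 6.2 × 1.58368 = 78.6956 kN.
I_c = πr⁴/4 = π × 0.71⁴/4 = 0.199583 m⁴.
Centre of pressure: y_p = y_c + I_c/(y_c·A) = 6.2 + 0.199583/(6.2 × 1.58368) = 6.2 + 0.0203266 = 6.22033 m along the plane.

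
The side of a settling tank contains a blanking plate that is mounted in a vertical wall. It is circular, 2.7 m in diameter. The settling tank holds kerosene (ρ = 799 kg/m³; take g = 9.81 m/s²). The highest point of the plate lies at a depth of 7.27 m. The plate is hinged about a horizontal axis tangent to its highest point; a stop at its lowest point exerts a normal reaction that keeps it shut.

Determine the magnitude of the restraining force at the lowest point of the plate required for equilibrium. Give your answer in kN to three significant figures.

P ≈ 201 kN

γ = ρg = 799 × 9.81 / 1000 = 7.83819 kN/m³.
The centroid is at the centre, 1.35 m below the top of the plate, so the centroid depth is h_c = 7.27 + 1.35 = 8.62 m.
A = π(1.35)² = 5.72555 m².
Resultant F = γ·h_c·A = 7.83819 × 8.62 × 5.72555 = 386.848 kN.
I_c = πr⁴/4 = π × 1.35⁴/4 = 2.6087 m⁴.
Centre of pressure: y_p = y_c + I_c/(y_c·A) = 8.62 + 2.6087/(8.62 × 5.72555) = 8.62 + 0.0528567 = 8.67286 m along the plane.
The resultant acts 1.35 + 0.0528567 = 1.40286 m (along the plate) below the hinge at the top edge, so the moment about the hinge is M = F × 1.40286 = 386.848 × 1.40286 = 542.694 kN·m.
A normal force at the bottom, 2.7 m from the hinge, must supply this moment: P = 542.694/2.7 = 200.998 kN.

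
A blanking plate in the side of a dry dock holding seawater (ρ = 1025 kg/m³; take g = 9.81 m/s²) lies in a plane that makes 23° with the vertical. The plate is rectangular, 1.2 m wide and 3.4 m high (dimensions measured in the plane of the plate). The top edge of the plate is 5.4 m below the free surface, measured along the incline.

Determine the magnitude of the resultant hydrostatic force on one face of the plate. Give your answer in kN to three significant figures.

F ≈ 268 kN

γ = ρg = 1025 × 9.81 / 1000 = 10.05525 kN/m³.
The plate makes 23° with the vertical, i.e. θ = 90° − 23° = 67° to the horizontal. Measuring y along the incline from the free-surface line, vertical depth h = y·sinθ with sinθ = 0.920505.
The centroid lies 3.4/2 = 1.7 m below the top edge, so y_c = 5.4 + 1.7 = 7.1 m and h_c = 7.1 × 0.920505 = 6.53559 m.
A = 1.2 × 3.4 = 4.08 m².
Resultant F = γ·h_c·A = 10.05525 × 6.53559 × 4.08 = 268.125 kN.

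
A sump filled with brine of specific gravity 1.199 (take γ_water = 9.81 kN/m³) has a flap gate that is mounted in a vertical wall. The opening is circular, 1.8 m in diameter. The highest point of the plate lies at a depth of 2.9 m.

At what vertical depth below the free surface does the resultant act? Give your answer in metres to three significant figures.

γ = 1.199 × 9.81 = 11.76219 kN/m³.
The centroid is at the centre, 0.9 m below the top of the plate, so the centroid depth is h_c = 2.9 + 0.9 = 3.8 m.
A = π(0.9)² = 2.54469 m².
Resultant F = γ·h_c·A = 11.76219 × 3.8 × 2.54469 = 113.738 kN.
I_c = πr⁴/4 = π × 0.9⁴/4 = 0.5153 m⁴.
Centre of pressure: y_p = y_c + I_c/(y_c·A) = 3.8 + 0.5153/(3.8 × 2.54469) = 3.8 + 0.0532895 = 3.85329 m along the plane.

h_p = 3.85 m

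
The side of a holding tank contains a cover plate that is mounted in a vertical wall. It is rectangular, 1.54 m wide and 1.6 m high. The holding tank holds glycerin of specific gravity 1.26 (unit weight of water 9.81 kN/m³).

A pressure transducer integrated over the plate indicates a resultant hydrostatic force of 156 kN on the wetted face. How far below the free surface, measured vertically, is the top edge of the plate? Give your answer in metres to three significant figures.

γ = 1.26 × 9.81 = 12.3606 kN/m³.
A = 1.54 × 1.6 = 2.464 m².
From F = γ·h_c·A, the centroid depth is h_c = 156/(12.3606 × 2.464) = 5.12206 m.
The centroid lies 1.6/2 = 0.8 m below the top edge, so the top edge sits at h_top = 5.12206 − 0.8 = 4.32206 m below the surface.

d_top ≈ 4.32 m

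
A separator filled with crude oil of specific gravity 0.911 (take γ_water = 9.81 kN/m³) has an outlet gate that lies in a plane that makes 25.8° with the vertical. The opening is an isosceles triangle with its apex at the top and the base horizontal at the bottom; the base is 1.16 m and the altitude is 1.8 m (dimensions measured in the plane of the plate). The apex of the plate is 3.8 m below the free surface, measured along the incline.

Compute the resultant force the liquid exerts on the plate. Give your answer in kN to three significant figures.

γ = 0.911 × 9.81 = 8.93691 kN/m³.
The plate makes 25.8° with the vertical, i.e. θ = 90° − 25.8° = 64.2° to the horizontal. Measuring y along the incline from the free-surface line, vertical depth h = y·sinθ with sinθ = 0.900319.
With the apex up, the centroid sits 2h/3 = 2 × 1.8/3 = 1.2 m below the apex, so y_c = 3.8 + 1.2 = 5 m and h_c = 5 × 0.900319 = 4.5016 m.
A = ½ × 1.16 × 1.8 = 1.044 m².
Resultant F = γ·h_c·A = 8.93691 × 4.5016 × 1.044 = 42.0005 kN.

F ≈ 42.0 kN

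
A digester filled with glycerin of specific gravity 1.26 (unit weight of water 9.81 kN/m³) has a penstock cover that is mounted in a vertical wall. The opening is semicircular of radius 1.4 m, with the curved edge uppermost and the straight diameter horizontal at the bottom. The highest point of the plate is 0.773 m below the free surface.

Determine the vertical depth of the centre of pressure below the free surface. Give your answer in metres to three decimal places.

h_p = 1.666 m

γ = 1.26 × 9.81 = 12.3606 kN/m³.
The centroid lies 4r/(3π) = 0.594178 m above the diameter, so r − 4r/(3π) = 1.4 − 0.594178 = 0.805822 m below the topmost point, so the centroid depth is h_c = 0.773 + 0.805822 = 1.57882 m.
A = πr²/2 = π × 1.4²/2 = 3.07876 m².
Resultant F = γ·h_c·A = 12.3606 × 1.57882 × 3.07876 = 60.0825 kN.
I_c = (π/8 − 8/(9π))·r⁴ = 0.109757 × 1.4⁴ = 0.421642 m⁴.
Centre of pressure: y_p = y_c + I_c/(y_c·A) = 1.57882 + 0.421642/(1.57882 × 3.07876) = 1.57882 + 0.0867432 = 1.66556 m along the plane.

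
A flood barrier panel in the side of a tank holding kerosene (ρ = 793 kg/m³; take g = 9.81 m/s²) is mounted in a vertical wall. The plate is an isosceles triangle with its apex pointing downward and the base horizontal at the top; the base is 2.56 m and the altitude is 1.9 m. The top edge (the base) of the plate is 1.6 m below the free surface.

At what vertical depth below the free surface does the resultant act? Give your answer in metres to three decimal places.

γ = ρg = 793 × 9.81 / 1000 = 7.77933 kN/m³.
With the apex down, the centroid sits h/3 = 1.9/3 = 0.633333 m below the base (the top edge), so the centroid depth is h_c = 1.6 + 0.633333 = 2.23333 m.
A = ½ × 2.56 × 1.9 = 2.432 m².
Resultant F = γ·h_c·A = 7.77933 × 2.23333 × 2.432 = 42.2531 kN.
I_c = b·h³/36 = 2.56 × 1.9³/36 = 0.487751 m⁴.
Centre of pressure: y_p = y_c + I_c/(y_c·A) = 2.23333 + 0.487751/(2.23333 × 2.432) = 2.23333 + 0.0898011 = 2.32313 m along the plane.

h_p = 2.323 m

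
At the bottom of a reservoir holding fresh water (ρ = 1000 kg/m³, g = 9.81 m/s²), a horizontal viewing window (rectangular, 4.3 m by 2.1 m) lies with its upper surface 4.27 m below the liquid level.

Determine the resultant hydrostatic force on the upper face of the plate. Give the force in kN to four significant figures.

F ≈ 378.3 kN

γ = ρg = 1000 × 9.81 = 9810 N/m³ = 9.81 kN/m³.
The plate is horizontal, so pressure is uniform at p = γ·h = 9.81 × 4.27 = 41.8887 kN/m².
A = 4.3 × 2.1 = 9.03 m².
F = p·A = 41.8887 × 9.03 = 378.255 kN.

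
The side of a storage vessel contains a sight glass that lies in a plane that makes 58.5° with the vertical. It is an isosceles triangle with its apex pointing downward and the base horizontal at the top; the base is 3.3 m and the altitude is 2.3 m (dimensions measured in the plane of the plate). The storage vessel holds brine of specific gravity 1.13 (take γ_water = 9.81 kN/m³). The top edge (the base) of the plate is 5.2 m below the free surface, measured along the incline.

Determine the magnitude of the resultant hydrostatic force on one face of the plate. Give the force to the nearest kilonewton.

γ = 1.13 × 9.81 = 11.0853 kN/m³.
The plate makes 58.5° with the vertical, i.e. θ = 90° − 58.5° = 31.5° to the horizontal. Measuring y along the incline from the free-surface line, vertical depth h = y·sinθ with sinθ = 0.522499.
With the apex down, the centroid sits h/3 = 2.3/3 = 0.766667 m below the base (the top edge), so y_c = 5.2 + 0.766667 = 5.96667 m and h_c = 5.96667 × 0.522499 = 3.11758 m.
A = ½ × 3.3 × 2.3 = 3.795 m².
Resultant F = γ·h_c·A = 11.0853 × 3.11758 × 3.795 = 131.153 kN.

F ≈ 131 kN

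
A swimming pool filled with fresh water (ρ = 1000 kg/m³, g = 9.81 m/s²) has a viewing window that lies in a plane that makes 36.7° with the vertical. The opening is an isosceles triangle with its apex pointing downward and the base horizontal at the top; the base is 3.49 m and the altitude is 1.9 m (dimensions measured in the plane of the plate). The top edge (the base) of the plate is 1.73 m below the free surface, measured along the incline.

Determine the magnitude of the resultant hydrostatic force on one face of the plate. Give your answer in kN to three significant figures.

γ = ρg = 1000 × 9.81 = 9810 N/m³ = 9.81 kN/m³.
The plate makes 36.7° with the vertical, i.e. θ = 90° − 36.7° = 53.3° to the horizontal. Measuring y along the incline from the free-surface line, vertical depth h = y·sinθ with sinθ = 0.801776.
With the apex down, the centroid sits h/3 = 1.9/3 = 0.633333 m below the base (the top edge), so y_c = 1.73 + 0.633333 = 2.36333 m and h_c = 2.36333 × 0.801776 = 1.89486 m.
A = ½ × 3.49 × 1.9 = 3.3155 m².
Resultant F = γ·h_c·A = 9.81 × 1.89486 × 3.3155 = 61.6304 kN.

F ≈ 61.6 kN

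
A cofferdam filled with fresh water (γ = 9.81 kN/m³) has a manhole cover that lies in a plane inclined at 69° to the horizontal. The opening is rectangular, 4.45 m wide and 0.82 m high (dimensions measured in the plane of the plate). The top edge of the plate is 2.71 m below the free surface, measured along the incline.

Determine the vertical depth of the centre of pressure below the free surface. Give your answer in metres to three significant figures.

h_p = 2.93 m

γ = 9.81 kN/m³.
Let θ = 69° be the plate's angle to the horizontal; measure y along the incline from where the plane meets the free surface. Vertical depth h = y·sinθ with sinθ = 0.933580.
The centroid lies 0.82/2 = 0.41 m below the top edge, so y_c = 2.71 + 0.41 = 3.12 m and h_c = 3.12 × 0.933580 = 2.91277 m.
A = 4.45 × 0.82 = 3.649 m².
Resultant F = γ·h_c·A = 9.81 × 2.91277 × 3.649 = 104.268 kN.
I_c = b·h³/12 = 4.45 × 0.82³/12 = 0.204466 m⁴.
Centre of pressure: y_p = y_c + I_c/(y_c·A) = 3.12 + 0.204466/(3.12 × 3.649) = 3.12 + 0.0179594 = 3.13796 m along the plane.
Vertically, h_p = y_p·sinθ = 3.13796 × 0.933580 = 2.92954 m.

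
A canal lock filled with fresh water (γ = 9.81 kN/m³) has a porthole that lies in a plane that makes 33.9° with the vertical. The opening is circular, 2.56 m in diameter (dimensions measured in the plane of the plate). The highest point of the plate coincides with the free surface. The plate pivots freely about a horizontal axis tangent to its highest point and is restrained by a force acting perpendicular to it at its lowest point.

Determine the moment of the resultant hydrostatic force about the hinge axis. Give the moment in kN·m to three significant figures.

γ = 9.81 kN/m³.
The plate makes 33.9° with the vertical, i.e. θ = 90° − 33.9° = 56.1° to the horizontal. Measuring y along the incline from the free-surface line, vertical depth h = y·sinθ with sinθ = 0.830012.
The centroid is at the centre, 1.28 m below the top of the plate, so y_c = 1.28 m and h_c = 1.28 × 0.830012 = 1.06242 m.
A = π(1.28)² = 5.14719 m².
Resultant F = γ·h_c·A = 9.81 × 1.06242 × 5.14719 = 53.6458 kN.
I_c = πr⁴/4 = π × 1.28⁴/4 = 2.10829 m⁴.
Centre of pressure: y_p = y_c + I_c/(y_c·A) = 1.28 + 2.10829/(1.28 × 5.14719) = 1.28 + 0.32 = 1.6 m along the plane.
The resultant acts 1.28 + 0.32 = 1.6 m (along the plate) below the hinge at the top edge, so the moment about the hinge is M = F × 1.6 = 53.6458 × 1.6 = 85.8333 kN·m.

M ≈ 85.8 kN·m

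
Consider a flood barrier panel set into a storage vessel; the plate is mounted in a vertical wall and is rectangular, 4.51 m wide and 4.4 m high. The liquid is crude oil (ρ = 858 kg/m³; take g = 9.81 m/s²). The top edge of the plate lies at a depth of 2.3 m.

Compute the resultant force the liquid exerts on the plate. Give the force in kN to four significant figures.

F ≈ 751.6 kN

γ = ρg = 858 × 9.81 / 1000 = 8.41698 kN/m³.
The centroid lies 4.4/2 = 2.2 m below the top edge, so the centroid depth is h_c = 2.3 + 2.2 = 4.5 m.
A = 4.51 × 4.4 = 19.844 m².
Resultant F = γ·h_c·A = 8.41698 × 4.5 × 19.844 = 751.619 kN.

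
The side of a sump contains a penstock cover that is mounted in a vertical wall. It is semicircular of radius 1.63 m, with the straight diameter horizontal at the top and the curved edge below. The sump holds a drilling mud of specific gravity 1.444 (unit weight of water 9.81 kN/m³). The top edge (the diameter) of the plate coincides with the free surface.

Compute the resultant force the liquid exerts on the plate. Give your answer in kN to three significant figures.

F ≈ 40.9 kN

γ = 1.444 × 9.81 = 14.16564 kN/m³.
The centroid of a semicircle lies 4r/(3π) = 0.691793 m from the diameter, here below the top edge, so the centroid depth is h_c = 0.691793 m.
A = πr²/2 = π × 1.63²/2 = 4.17345 m².
Resultant F = γ·h_c·A = 14.16564 × 0.691793 × 4.17345 = 40.8985 kN.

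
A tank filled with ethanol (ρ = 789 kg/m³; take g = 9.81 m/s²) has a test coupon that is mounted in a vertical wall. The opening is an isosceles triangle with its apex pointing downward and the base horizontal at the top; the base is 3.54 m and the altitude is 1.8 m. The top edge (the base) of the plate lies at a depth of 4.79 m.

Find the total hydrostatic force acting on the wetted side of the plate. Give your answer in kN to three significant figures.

γ = ρg = 789 × 9.81 / 1000 = 7.74009 kN/m³.
With the apex down, the centroid sits h/3 = 1.8/3 = 0.6 m below the base (the top edge), so the centroid depth is h_c = 4.79 + 0.6 = 5.39 m.
A = ½ × 3.54 × 1.8 = 3.186 m².
Resultant F = γ·h_c·A = 7.74009 × 5.39 × 3.186 = 132.917 kN.

F ≈ 133 kN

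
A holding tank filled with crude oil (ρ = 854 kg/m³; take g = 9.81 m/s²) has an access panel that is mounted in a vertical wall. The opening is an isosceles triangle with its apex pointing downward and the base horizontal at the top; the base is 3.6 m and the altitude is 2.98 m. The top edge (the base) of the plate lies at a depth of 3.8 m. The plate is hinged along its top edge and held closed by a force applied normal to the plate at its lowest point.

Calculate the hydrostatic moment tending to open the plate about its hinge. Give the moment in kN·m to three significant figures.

γ = ρg = 854 × 9.81 / 1000 = 8.37774 kN/m³.
With the apex down, the centroid sits h/3 = 2.98/3 = 0.993333 m below the base (the top edge), so the centroid depth is h_c = 3.8 + 0.993333 = 4.79333 m.
A = ½ × 3.6 × 2.98 = 5.364 m².
Resultant F = γ·h_c·A = 8.37774 × 4.79333 × 5.364 = 215.404 kN.
I_c = b·h³/36 = 3.6 × 2.98³/36 = 2.64636 m⁴.
Centre of pressure: y_p = y_c + I_c/(y_c·A) = 4.79333 + 2.64636/(4.79333 × 5.364) = 4.79333 + 0.102925 = 4.89626 m along the plane.
The resultant acts 0.993333 + 0.102925 = 1.09626 m (along the plate) below the hinge at the top edge, so the moment about the hinge is M = F × 1.09626 = 215.404 × 1.09626 = 236.139 kN·m.

M ≈ 236 kN·m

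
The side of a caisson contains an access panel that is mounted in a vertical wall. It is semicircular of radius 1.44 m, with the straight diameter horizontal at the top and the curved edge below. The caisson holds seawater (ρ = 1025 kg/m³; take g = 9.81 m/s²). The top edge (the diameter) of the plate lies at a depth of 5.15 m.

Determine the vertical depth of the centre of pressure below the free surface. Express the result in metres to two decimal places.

h_p = 5.79 m

γ = ρg = 1025 × 9.81 / 1000 = 10.05525 kN/m³.
The centroid of a semicircle lies 4r/(3π) = 0.611155 m from the diameter, here below the top edge, so the centroid depth is h_c = 5.15 + 0.611155 = 5.76116 m.
A = πr²/2 = π × 1.44²/2 = 3.2572 m².
Resultant F = γ·h_c·A = 10.05525 × 5.76116 × 3.2572 = 188.689 kN.
I_c = (π/8 − 8/(9π))·r⁴ = 0.109757 × 1.44⁴ = 0.471935 m⁴.
Centre of pressure: y_p = y_c + I_c/(y_c·A) = 5.76116 + 0.471935/(5.76116 × 3.2572) = 5.76116 + 0.0251494 = 5.78631 m along the plane.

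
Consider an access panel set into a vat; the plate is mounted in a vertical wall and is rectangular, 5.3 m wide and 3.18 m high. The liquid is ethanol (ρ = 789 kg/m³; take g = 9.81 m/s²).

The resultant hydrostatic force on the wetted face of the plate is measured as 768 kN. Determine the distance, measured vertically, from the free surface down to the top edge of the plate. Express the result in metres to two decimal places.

d_top ≈ 4.30 m

γ = ρg = 789 × 9.81 / 1000 = 7.74009 kN/m³.
A = 5.3 × 3.18 = 16.854 m².
From F = γ·h_c·A, the centroid depth is h_c = 768/(7.74009 × 16.854) = 5.88725 m.
The centroid lies 3.18/2 = 1.59 m below the top edge, so the top edge sits at h_top = 5.88725 − 1.59 = 4.29725 m below the surface.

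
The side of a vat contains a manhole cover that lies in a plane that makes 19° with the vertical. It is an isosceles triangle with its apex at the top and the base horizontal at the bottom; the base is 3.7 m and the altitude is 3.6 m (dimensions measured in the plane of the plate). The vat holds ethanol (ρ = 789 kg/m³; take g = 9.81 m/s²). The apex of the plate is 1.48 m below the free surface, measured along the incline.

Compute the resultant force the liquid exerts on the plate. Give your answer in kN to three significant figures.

γ = ρg = 789 × 9.81 / 1000 = 7.74009 kN/m³.
The plate makes 19° with the vertical, i.e. θ = 90° − 19° = 71° to the horizontal. Measuring y along the incline from the free-surface line, vertical depth h = y·sinθ with sinθ = 0.945519.
With the apex up, the centroid sits 2h/3 = 2 × 3.6/3 = 2.4 m below the apex, so y_c = 1.48 + 2.4 = 3.88 m and h_c = 3.88 × 0.945519 = 3.66861 m.
A = ½ × 3.7 × 3.6 = 6.66 m².
Resultant F = γ·h_c·A = 7.74009 × 3.66861 × 6.66 = 189.113 kN.

F ≈ 189 kN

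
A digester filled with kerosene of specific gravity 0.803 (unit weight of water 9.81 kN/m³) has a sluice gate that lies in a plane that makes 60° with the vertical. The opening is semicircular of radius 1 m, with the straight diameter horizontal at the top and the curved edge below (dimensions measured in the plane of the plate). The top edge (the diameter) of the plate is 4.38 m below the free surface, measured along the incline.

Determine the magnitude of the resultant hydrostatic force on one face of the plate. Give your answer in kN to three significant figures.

F ≈ 29.7 kN

γ = 0.803 × 9.81 = 7.87743 kN/m³.
The plate makes 60° with the vertical, i.e. θ = 90° − 60° = 30° to the horizontal. Measuring y along the incline from the free-surface line, vertical depth h = y·sinθ with sinθ = 0.500000.
The centroid of a semicircle lies 4r/(3π) = 0.424413 m from the diameter, here below the top edge, so y_c = 4.38 + 0.424413 = 4.80441 m and h_c = 4.80441 × 0.500000 = 2.4022 m.
A = πr²/2 = π × 1²/2 = 1.5708 m².
Resultant F = γ·h_c·A = 7.87743 × 2.4022 × 1.5708 = 29.7245 kN.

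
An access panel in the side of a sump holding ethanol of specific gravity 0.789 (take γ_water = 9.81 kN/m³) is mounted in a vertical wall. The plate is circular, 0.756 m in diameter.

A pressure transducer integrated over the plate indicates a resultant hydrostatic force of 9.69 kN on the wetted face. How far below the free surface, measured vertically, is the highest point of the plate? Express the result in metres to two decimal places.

d_top ≈ 2.41 m

γ = 0.789 × 9.81 = 7.74009 kN/m³.
A = π(0.378)² = 0.448883 m².
From F = γ·h_c·A, the centroid depth is h_c = 9.69/(7.74009 × 0.448883) = 2.78897 m.
The centroid is at the centre, 0.378 m below the top of the plate, so the highest point sits at h_top = 2.78897 − 0.378 = 2.41097 m below the surface.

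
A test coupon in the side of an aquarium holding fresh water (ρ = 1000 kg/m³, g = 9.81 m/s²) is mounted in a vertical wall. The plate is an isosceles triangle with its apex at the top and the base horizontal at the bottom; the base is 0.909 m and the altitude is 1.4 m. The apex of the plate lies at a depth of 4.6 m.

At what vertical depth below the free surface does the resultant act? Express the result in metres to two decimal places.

γ = ρg = 1000 × 9.81 = 9810 N/m³ = 9.81 kN/m³.
With the apex up, the centroid sits 2h/3 = 2 × 1.4/3 = 0.933333 m below the apex, so the centroid depth is h_c = 4.6 + 0.933333 = 5.53333 m.
A = ½ × 0.909 × 1.4 = 0.6363 m².
Resultant F = γ·h_c·A = 9.81 × 5.53333 × 0.6363 = 34.5396 kN.
I_c = b·h³/36 = 0.909 × 1.4³/36 = 0.069286 m⁴.
Centre of pressure: y_p = y_c + I_c/(y_c·A) = 5.53333 + 0.069286/(5.53333 × 0.6363) = 5.53333 + 0.0196787 = 5.55301 m along the plane.

h_p = 5.55 m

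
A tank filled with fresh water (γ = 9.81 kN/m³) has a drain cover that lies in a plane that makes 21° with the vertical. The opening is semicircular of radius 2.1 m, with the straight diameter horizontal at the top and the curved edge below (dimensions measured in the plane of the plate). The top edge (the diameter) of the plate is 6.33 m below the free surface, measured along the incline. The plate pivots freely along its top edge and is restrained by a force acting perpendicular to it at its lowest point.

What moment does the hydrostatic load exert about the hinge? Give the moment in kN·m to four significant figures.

γ = 9.81 kN/m³.
The plate makes 21° with the vertical, i.e. θ = 90° − 21° = 69° to the horizontal. Measuring y along the incline from the free-surface line, vertical depth h = y·sinθ with sinθ = 0.933580.
The centroid of a semicircle lies 4r/(3π) = 0.891268 m from the diameter, here below the top edge, so y_c = 6.33 + 0.891268 = 7.22127 m and h_c = 7.22127 × 0.933580 = 6.74163 m.
A = πr²/2 = π × 2.1²/2 = 6.92721 m².
Resultant F = γ·h_c·A = 9.81 × 6.74163 × 6.92721 = 458.134 kN.
I_c = (π/8 − 8/(9π))·r⁴ = 0.109757 × 2.1⁴ = 2.13457 m⁴.
Centre of pressure: y_p = y_c + I_c/(y_c·A) = 7.22127 + 2.13457/(7.22127 × 6.92721) = 7.22127 + 0.0426716 = 7.26394 m along the plane.
The resultant acts 0.891268 + 0.0426716 = 0.93394 m (along the plate) below the hinge at the top edge, so the moment about the hinge is M = F × 0.93394 = 458.134 × 0.93394 = 427.87 kN·m.

M ≈ 427.9 kN·m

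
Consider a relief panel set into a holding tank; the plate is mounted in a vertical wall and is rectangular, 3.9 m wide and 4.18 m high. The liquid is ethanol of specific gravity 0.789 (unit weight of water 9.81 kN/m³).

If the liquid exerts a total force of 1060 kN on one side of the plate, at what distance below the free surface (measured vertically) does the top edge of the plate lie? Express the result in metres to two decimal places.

γ = 0.789 × 9.81 = 7.74009 kN/m³.
A = 3.9 × 4.18 = 16.302 m².
From F = γ·h_c·A, the centroid depth is h_c = 1060/(7.74009 × 16.302) = 8.40077 m.
The centroid lies 4.18/2 = 2.09 m below the top edge, so the top edge sits at h_top = 8.40077 − 2.09 = 6.31077 m below the surface.

d_top ≈ 6.31 m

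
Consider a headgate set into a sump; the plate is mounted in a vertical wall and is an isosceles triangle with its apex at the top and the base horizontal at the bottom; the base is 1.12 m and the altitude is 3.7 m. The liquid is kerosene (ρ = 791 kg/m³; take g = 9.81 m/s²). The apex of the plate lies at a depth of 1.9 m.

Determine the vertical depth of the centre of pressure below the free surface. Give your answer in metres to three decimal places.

γ = ρg = 791 × 9.81 / 1000 = 7.75971 kN/m³.
With the apex up, the centroid sits 2h/3 = 2 × 3.7/3 = 2.46667 m below the apex, so the centroid depth is h_c = 1.9 + 2.46667 = 4.36667 m.
A = ½ × 1.12 × 3.7 = 2.072 m².
Resultant F = γ·h_c·A = 7.75971 × 4.36667 × 2.072 = 70.2078 kN.
I_c = b·h³/36 = 1.12 × 3.7³/36 = 1.57587 m⁴.
Centre of pressure: y_p = y_c + I_c/(y_c·A) = 4.36667 + 1.57587/(4.36667 × 2.072) = 4.36667 + 0.174173 = 4.54084 m along the plane.

h_p = 4.541 m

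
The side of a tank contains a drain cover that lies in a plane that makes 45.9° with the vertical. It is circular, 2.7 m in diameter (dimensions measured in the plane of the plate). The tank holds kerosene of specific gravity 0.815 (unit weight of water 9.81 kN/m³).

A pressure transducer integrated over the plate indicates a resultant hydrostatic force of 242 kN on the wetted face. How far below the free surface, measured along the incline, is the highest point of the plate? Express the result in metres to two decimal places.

γ = 0.815 × 9.81 = 7.99515 kN/m³.
A = π(1.35)² = 5.72555 m².
From F = γ·h_c·A, the centroid depth is h_c = 242/(7.99515 × 5.72555) = 5.28654 m.
The plate makes 45.9° with the vertical, i.e. θ = 90° − 45.9° = 44.1° to the horizontal. Measuring y along the incline from the free-surface line, vertical depth h = y·sinθ with sinθ = 0.695913.
Along the incline, y_c = h_c/sinθ = 5.28654/0.695913 = 7.59655 m.
The centroid is at the centre, 1.35 m below the top of the plate, so the highest point sits at y_top = 7.59655 − 1.35 = 6.24655 m along the incline.

y_top ≈ 6.25 m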